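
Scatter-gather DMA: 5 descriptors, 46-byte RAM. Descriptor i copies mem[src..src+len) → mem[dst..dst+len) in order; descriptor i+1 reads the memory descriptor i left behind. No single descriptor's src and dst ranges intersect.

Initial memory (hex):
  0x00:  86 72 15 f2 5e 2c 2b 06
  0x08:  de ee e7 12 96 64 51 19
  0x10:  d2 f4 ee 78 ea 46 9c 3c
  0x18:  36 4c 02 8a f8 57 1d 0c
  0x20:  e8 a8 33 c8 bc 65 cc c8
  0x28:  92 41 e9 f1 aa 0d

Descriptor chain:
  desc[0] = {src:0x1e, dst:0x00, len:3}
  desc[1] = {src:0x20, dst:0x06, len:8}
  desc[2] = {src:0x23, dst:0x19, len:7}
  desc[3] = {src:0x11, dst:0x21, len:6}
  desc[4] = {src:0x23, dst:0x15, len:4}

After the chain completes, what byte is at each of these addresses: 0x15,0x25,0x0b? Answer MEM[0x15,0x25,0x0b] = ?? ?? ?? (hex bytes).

#0 dst[0x00+3] := {0x1d,0x0c,0xe8}
#1 dst[0x06+8] := {0xe8,0xa8,0x33,0xc8,0xbc,0x65,0xcc,0xc8}
#2 dst[0x19+7] := {0xc8,0xbc,0x65,0xcc,0xc8,0x92,0x41}
#3 dst[0x21+6] := {0xf4,0xee,0x78,0xea,0x46,0x9c}
#4 dst[0x15+4] := {0x78,0xea,0x46,0x9c}
query mem[0x15]=0x78, mem[0x25]=0x46, mem[0x0b]=0x65

MEM[0x15,0x25,0x0b] = 78 46 65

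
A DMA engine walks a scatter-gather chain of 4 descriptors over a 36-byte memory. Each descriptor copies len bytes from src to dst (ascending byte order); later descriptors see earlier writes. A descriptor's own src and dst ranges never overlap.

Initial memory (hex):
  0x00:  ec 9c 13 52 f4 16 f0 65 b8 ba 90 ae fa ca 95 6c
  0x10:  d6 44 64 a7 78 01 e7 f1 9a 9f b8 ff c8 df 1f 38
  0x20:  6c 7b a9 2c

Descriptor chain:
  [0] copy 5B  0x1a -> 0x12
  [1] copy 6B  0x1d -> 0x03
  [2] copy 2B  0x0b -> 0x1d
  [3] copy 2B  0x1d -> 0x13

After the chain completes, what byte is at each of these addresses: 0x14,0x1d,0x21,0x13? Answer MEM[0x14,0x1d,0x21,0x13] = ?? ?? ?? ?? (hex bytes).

#0 dst[0x12+5] := {0xb8,0xff,0xc8,0xdf,0x1f}
#1 dst[0x03+6] := {0xdf,0x1f,0x38,0x6c,0x7b,0xa9}
#2 dst[0x1d+2] := {0xae,0xfa}
#3 dst[0x13+2] := {0xae,0xfa}
query mem[0x14]=0xfa, mem[0x1d]=0xae, mem[0x21]=0x7b, mem[0x13]=0xae

MEM[0x14,0x1d,0x21,0x13] = fa ae 7b ae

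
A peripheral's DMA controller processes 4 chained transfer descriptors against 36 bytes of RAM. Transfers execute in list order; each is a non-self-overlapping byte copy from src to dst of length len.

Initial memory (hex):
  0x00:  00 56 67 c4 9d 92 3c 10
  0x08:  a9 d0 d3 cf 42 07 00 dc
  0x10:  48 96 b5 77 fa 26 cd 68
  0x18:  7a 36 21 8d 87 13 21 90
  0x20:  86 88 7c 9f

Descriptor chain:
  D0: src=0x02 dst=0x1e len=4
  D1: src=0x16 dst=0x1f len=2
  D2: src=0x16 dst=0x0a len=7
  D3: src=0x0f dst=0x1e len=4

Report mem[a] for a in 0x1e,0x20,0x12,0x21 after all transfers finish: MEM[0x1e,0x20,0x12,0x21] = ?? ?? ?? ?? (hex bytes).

  after D0: wrote 4B at 0x1e = 67c49d92
  after D1: wrote 2B at 0x1f = cd68
  after D2: wrote 7B at 0x0a = cd687a36218d87
  after D3: wrote 4B at 0x1e = 8d8796b5
query mem[0x1e]=0x8d, mem[0x20]=0x96, mem[0x12]=0xb5, mem[0x21]=0xb5

MEM[0x1e,0x20,0x12,0x21] = 8d 96 b5 b5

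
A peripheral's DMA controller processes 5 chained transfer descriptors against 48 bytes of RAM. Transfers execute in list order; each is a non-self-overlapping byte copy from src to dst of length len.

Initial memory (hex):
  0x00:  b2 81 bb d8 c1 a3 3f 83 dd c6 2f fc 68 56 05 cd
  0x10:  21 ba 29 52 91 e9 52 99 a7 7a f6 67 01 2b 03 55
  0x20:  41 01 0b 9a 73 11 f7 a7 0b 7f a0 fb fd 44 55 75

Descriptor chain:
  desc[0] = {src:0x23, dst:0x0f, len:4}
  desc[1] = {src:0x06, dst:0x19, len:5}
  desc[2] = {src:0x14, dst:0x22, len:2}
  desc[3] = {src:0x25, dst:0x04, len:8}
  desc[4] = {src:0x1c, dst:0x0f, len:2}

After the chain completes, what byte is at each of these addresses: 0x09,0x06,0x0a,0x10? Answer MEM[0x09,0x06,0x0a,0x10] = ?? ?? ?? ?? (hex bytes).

MEM[0x09,0x06,0x0a,0x10] = a0 a7 fb 2f

[0] 0x23->0x0f len=4 : 9a 73 11 f7
[1] 0x06->0x19 len=5 : 3f 83 dd c6 2f
[2] 0x14->0x22 len=2 : 91 e9
[3] 0x25->0x04 len=8 : 11 f7 a7 0b 7f a0 fb fd
[4] 0x1c->0x0f len=2 : c6 2f
query mem[0x09]=0xa0, mem[0x06]=0xa7, mem[0x0a]=0xfb, mem[0x10]=0x2f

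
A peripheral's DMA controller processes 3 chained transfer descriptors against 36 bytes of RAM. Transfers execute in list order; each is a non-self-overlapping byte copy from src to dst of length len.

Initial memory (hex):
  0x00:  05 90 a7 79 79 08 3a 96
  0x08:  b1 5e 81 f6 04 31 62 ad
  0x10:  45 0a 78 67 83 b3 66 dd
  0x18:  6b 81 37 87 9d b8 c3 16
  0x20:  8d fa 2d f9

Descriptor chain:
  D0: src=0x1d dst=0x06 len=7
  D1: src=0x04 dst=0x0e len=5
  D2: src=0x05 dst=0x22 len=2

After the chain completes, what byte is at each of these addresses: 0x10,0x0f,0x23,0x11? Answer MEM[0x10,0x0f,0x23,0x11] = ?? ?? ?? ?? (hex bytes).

D0: mem[0x06..0x0c] <- [b8 c3 16 8d fa 2d f9]
D1: mem[0x0e..0x12] <- [79 08 b8 c3 16]
D2: mem[0x22..0x23] <- [08 b8]
query mem[0x10]=0xb8, mem[0x0f]=0x08, mem[0x23]=0xb8, mem[0x11]=0xc3

MEM[0x10,0x0f,0x23,0x11] = b8 08 b8 c3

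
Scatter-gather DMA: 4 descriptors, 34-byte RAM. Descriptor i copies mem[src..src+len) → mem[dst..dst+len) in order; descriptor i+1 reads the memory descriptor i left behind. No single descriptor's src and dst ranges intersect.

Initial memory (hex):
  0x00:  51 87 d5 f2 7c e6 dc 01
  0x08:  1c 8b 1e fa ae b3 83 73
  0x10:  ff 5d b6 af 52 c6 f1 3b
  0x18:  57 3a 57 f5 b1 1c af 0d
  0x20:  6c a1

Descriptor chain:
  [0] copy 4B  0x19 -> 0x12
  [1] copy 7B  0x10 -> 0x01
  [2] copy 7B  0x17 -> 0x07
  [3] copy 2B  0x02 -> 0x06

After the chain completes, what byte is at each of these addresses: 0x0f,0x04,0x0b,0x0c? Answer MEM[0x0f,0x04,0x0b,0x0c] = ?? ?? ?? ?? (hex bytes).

MEM[0x0f,0x04,0x0b,0x0c] = 73 57 f5 b1

D0: mem[0x12..0x15] <- [3a 57 f5 b1]
D1: mem[0x01..0x07] <- [ff 5d 3a 57 f5 b1 f1]
D2: mem[0x07..0x0d] <- [3b 57 3a 57 f5 b1 1c]
D3: mem[0x06..0x07] <- [5d 3a]
query mem[0x0f]=0x73, mem[0x04]=0x57, mem[0x0b]=0xf5, mem[0x0c]=0xb1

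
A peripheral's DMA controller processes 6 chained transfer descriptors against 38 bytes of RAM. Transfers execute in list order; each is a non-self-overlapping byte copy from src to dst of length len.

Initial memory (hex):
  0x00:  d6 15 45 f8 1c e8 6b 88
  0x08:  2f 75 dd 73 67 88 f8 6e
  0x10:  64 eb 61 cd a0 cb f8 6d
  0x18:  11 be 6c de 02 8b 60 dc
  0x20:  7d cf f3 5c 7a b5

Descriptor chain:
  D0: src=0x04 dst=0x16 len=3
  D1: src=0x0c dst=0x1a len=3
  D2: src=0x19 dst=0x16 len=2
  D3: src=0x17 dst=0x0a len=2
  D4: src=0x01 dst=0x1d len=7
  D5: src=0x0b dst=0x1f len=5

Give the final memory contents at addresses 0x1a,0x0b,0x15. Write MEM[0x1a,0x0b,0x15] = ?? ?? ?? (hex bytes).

  after D0: wrote 3B at 0x16 = 1ce86b
  after D1: wrote 3B at 0x1a = 6788f8
  after D2: wrote 2B at 0x16 = be67
  after D3: wrote 2B at 0x0a = 676b
  after D4: wrote 7B at 0x1d = 1545f81ce86b88
  after D5: wrote 5B at 0x1f = 6b6788f86e
query mem[0x1a]=0x67, mem[0x0b]=0x6b, mem[0x15]=0xcb

MEM[0x1a,0x0b,0x15] = 67 6b cb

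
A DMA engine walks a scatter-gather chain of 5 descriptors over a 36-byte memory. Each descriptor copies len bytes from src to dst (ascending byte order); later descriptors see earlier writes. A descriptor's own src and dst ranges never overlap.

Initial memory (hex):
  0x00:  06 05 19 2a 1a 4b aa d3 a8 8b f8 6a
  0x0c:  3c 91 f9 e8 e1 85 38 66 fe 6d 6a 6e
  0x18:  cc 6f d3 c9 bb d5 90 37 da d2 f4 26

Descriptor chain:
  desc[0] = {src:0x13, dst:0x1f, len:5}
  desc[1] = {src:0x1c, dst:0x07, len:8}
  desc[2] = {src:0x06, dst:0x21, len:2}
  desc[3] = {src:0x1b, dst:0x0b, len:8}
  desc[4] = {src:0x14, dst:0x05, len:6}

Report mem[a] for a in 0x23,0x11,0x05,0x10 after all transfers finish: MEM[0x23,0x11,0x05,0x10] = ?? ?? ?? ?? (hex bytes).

  after D0: wrote 5B at 0x1f = 66fe6d6a6e
  after D1: wrote 8B at 0x07 = bbd59066fe6d6a6e
  after D2: wrote 2B at 0x21 = aabb
  after D3: wrote 8B at 0x0b = c9bbd59066feaabb
  after D4: wrote 6B at 0x05 = fe6d6a6ecc6f
query mem[0x23]=0x6e, mem[0x11]=0xaa, mem[0x05]=0xfe, mem[0x10]=0xfe

MEM[0x23,0x11,0x05,0x10] = 6e aa fe fe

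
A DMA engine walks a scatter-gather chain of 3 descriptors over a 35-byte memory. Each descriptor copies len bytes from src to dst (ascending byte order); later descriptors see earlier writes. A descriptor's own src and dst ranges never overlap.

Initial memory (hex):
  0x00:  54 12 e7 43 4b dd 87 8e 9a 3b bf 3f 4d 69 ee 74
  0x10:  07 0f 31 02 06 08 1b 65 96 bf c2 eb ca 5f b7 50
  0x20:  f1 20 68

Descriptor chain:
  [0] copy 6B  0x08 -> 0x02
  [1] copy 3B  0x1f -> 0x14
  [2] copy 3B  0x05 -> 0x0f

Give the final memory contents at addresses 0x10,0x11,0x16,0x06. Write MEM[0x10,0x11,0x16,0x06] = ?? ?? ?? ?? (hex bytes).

MEM[0x10,0x11,0x16,0x06] = 4d 69 20 4d

[0] 0x08->0x02 len=6 : 9a 3b bf 3f 4d 69
[1] 0x1f->0x14 len=3 : 50 f1 20
[2] 0x05->0x0f len=3 : 3f 4d 69
query mem[0x10]=0x4d, mem[0x11]=0x69, mem[0x16]=0x20, mem[0x06]=0x4d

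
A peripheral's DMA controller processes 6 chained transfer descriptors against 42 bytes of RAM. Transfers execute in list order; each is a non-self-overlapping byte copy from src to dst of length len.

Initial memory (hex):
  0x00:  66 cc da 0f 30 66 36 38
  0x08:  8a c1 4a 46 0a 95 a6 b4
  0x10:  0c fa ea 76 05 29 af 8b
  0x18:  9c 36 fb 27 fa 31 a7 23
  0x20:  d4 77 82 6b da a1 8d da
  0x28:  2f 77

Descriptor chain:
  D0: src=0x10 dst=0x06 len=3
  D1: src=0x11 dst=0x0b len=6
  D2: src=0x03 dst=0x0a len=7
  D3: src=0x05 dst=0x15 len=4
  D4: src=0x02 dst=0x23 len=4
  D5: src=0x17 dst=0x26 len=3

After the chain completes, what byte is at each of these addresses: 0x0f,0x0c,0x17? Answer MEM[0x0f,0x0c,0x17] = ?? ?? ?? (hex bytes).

[0] 0x10->0x06 len=3 : 0c fa ea
[1] 0x11->0x0b len=6 : fa ea 76 05 29 af
[2] 0x03->0x0a len=7 : 0f 30 66 0c fa ea c1
[3] 0x05->0x15 len=4 : 66 0c fa ea
[4] 0x02->0x23 len=4 : da 0f 30 66
[5] 0x17->0x26 len=3 : fa ea 36
query mem[0x0f]=0xea, mem[0x0c]=0x66, mem[0x17]=0xfa

MEM[0x0f,0x0c,0x17] = ea 66 fa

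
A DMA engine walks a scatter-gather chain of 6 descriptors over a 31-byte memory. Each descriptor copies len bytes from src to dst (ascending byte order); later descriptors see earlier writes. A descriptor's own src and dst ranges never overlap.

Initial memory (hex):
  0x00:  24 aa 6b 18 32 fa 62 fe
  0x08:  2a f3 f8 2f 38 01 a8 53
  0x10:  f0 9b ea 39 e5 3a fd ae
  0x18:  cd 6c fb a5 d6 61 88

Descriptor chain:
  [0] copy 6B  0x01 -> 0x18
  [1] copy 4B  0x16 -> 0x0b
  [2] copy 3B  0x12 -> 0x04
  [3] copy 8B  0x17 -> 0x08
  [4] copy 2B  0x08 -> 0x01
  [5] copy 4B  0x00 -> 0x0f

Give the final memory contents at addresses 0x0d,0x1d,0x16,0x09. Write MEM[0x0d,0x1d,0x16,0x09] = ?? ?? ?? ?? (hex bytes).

MEM[0x0d,0x1d,0x16,0x09] = fa 62 fd aa

  after D0: wrote 6B at 0x18 = aa6b1832fa62
  after D1: wrote 4B at 0x0b = fdaeaa6b
  after D2: wrote 3B at 0x04 = ea39e5
  after D3: wrote 8B at 0x08 = aeaa6b1832fa6288
  after D4: wrote 2B at 0x01 = aeaa
  after D5: wrote 4B at 0x0f = 24aeaa18
query mem[0x0d]=0xfa, mem[0x1d]=0x62, mem[0x16]=0xfd, mem[0x09]=0xaa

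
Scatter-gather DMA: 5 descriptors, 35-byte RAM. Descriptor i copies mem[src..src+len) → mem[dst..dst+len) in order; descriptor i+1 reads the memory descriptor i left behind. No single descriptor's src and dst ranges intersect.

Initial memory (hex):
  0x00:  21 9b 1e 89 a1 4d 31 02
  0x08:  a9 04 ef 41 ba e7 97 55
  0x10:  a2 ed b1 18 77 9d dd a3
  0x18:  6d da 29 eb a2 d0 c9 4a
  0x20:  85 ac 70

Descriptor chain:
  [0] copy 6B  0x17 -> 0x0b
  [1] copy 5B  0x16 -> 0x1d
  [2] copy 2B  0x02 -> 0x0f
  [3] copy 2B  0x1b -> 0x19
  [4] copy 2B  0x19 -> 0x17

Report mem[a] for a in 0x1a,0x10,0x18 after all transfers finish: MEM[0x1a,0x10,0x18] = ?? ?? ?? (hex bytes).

D0: mem[0x0b..0x10] <- [a3 6d da 29 eb a2]
D1: mem[0x1d..0x21] <- [dd a3 6d da 29]
D2: mem[0x0f..0x10] <- [1e 89]
D3: mem[0x19..0x1a] <- [eb a2]
D4: mem[0x17..0x18] <- [eb a2]
query mem[0x1a]=0xa2, mem[0x10]=0x89, mem[0x18]=0xa2

MEM[0x1a,0x10,0x18] = a2 89 a2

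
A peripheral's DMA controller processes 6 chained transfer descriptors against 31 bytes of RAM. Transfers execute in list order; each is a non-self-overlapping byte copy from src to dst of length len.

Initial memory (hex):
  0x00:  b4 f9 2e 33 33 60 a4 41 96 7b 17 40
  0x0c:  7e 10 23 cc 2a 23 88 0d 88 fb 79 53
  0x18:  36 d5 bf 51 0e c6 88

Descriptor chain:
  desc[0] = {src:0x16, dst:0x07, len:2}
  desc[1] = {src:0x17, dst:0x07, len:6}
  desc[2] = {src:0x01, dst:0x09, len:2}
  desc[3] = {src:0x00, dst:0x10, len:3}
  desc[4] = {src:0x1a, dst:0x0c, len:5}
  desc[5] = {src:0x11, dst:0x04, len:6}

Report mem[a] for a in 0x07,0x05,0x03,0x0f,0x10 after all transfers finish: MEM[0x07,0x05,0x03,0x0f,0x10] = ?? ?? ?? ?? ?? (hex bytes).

[0] 0x16->0x07 len=2 : 79 53
[1] 0x17->0x07 len=6 : 53 36 d5 bf 51 0e
[2] 0x01->0x09 len=2 : f9 2e
[3] 0x00->0x10 len=3 : b4 f9 2e
[4] 0x1a->0x0c len=5 : bf 51 0e c6 88
[5] 0x11->0x04 len=6 : f9 2e 0d 88 fb 79
query mem[0x07]=0x88, mem[0x05]=0x2e, mem[0x03]=0x33, mem[0x0f]=0xc6, mem[0x10]=0x88

MEM[0x07,0x05,0x03,0x0f,0x10] = 88 2e 33 c6 88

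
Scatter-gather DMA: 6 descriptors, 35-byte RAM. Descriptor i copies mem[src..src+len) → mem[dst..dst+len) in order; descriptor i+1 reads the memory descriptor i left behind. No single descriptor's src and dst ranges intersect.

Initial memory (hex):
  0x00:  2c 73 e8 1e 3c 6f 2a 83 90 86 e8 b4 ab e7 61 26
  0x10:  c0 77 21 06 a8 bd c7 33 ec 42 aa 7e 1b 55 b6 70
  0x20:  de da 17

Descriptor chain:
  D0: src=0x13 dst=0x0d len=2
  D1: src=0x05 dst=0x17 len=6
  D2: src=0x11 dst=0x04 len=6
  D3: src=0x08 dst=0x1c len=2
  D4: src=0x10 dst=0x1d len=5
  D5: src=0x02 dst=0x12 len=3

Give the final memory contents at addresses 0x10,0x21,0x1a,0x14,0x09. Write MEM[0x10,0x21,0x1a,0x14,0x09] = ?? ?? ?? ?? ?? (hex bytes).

MEM[0x10,0x21,0x1a,0x14,0x09] = c0 a8 90 77 c7

#0 dst[0x0d+2] := {0x06,0xa8}
#1 dst[0x17+6] := {0x6f,0x2a,0x83,0x90,0x86,0xe8}
#2 dst[0x04+6] := {0x77,0x21,0x06,0xa8,0xbd,0xc7}
#3 dst[0x1c+2] := {0xbd,0xc7}
#4 dst[0x1d+5] := {0xc0,0x77,0x21,0x06,0xa8}
#5 dst[0x12+3] := {0xe8,0x1e,0x77}
query mem[0x10]=0xc0, mem[0x21]=0xa8, mem[0x1a]=0x90, mem[0x14]=0x77, mem[0x09]=0xc7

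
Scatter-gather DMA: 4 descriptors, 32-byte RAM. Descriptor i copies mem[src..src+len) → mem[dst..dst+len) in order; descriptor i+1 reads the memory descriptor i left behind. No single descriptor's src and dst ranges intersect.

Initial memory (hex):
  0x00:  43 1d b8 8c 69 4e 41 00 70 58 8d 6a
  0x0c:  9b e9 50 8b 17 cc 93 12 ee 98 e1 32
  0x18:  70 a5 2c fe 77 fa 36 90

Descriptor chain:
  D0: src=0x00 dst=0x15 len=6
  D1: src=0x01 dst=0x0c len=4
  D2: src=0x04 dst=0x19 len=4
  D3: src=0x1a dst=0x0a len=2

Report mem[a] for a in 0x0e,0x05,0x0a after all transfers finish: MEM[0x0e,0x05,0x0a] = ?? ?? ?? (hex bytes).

MEM[0x0e,0x05,0x0a] = 8c 4e 4e

[0] 0x00->0x15 len=6 : 43 1d b8 8c 69 4e
[1] 0x01->0x0c len=4 : 1d b8 8c 69
[2] 0x04->0x19 len=4 : 69 4e 41 00
[3] 0x1a->0x0a len=2 : 4e 41
query mem[0x0e]=0x8c, mem[0x05]=0x4e, mem[0x0a]=0x4e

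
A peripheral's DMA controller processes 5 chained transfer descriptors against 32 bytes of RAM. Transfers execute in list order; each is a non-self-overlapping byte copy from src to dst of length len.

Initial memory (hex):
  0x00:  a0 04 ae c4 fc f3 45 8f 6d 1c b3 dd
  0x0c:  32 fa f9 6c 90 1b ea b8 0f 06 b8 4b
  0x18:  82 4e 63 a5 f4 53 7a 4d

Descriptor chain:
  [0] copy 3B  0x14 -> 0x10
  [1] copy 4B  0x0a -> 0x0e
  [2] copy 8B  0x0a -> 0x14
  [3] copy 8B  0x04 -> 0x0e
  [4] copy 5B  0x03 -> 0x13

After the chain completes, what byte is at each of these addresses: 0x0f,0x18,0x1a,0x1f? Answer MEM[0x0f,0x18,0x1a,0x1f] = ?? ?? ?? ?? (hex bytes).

[0] 0x14->0x10 len=3 : 0f 06 b8
[1] 0x0a->0x0e len=4 : b3 dd 32 fa
[2] 0x0a->0x14 len=8 : b3 dd 32 fa b3 dd 32 fa
[3] 0x04->0x0e len=8 : fc f3 45 8f 6d 1c b3 dd
[4] 0x03->0x13 len=5 : c4 fc f3 45 8f
query mem[0x0f]=0xf3, mem[0x18]=0xb3, mem[0x1a]=0x32, mem[0x1f]=0x4d

MEM[0x0f,0x18,0x1a,0x1f] = f3 b3 32 4d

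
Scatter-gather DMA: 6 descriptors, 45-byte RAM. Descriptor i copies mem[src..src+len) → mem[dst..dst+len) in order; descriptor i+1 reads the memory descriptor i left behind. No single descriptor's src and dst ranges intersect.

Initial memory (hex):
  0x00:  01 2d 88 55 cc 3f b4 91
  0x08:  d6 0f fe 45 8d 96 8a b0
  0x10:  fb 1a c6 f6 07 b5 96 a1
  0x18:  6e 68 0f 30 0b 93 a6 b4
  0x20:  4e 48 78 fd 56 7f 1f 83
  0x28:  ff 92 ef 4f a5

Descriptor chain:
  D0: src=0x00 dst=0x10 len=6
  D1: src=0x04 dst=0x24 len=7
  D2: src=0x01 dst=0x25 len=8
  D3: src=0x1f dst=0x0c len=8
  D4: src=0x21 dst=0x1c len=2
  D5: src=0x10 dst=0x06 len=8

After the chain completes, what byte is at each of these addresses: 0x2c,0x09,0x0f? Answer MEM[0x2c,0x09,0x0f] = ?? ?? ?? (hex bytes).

D0: mem[0x10..0x15] <- [01 2d 88 55 cc 3f]
D1: mem[0x24..0x2a] <- [cc 3f b4 91 d6 0f fe]
D2: mem[0x25..0x2c] <- [2d 88 55 cc 3f b4 91 d6]
D3: mem[0x0c..0x13] <- [b4 4e 48 78 fd cc 2d 88]
D4: mem[0x1c..0x1d] <- [48 78]
D5: mem[0x06..0x0d] <- [fd cc 2d 88 cc 3f 96 a1]
query mem[0x2c]=0xd6, mem[0x09]=0x88, mem[0x0f]=0x78

MEM[0x2c,0x09,0x0f] = d6 88 78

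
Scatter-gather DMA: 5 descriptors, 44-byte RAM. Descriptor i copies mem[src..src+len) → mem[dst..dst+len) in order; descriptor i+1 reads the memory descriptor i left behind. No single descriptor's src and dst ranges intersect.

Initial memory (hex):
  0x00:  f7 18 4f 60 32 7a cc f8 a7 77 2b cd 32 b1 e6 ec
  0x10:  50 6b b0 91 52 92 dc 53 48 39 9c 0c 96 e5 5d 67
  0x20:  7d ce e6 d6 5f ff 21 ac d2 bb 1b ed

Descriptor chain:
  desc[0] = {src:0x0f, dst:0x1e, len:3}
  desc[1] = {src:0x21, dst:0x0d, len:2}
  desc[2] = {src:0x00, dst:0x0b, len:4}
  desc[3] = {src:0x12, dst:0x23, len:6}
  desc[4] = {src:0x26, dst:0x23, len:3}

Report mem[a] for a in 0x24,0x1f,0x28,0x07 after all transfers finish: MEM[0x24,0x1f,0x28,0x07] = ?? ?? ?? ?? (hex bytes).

MEM[0x24,0x1f,0x28,0x07] = dc 50 53 f8

D0: mem[0x1e..0x20] <- [ec 50 6b]
D1: mem[0x0d..0x0e] <- [ce e6]
D2: mem[0x0b..0x0e] <- [f7 18 4f 60]
D3: mem[0x23..0x28] <- [b0 91 52 92 dc 53]
D4: mem[0x23..0x25] <- [92 dc 53]
query mem[0x24]=0xdc, mem[0x1f]=0x50, mem[0x28]=0x53, mem[0x07]=0xf8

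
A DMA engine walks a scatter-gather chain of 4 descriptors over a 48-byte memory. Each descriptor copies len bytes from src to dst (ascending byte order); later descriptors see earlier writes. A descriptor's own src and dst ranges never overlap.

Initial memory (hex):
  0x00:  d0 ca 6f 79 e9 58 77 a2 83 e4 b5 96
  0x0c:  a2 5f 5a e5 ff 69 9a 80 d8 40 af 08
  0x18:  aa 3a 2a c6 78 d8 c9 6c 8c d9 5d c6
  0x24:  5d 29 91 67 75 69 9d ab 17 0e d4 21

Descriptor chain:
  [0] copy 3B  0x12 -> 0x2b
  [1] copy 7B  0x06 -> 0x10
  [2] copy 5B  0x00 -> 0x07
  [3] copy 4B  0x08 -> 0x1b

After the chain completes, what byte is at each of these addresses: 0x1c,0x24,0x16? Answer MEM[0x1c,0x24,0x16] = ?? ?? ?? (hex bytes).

MEM[0x1c,0x24,0x16] = 6f 5d a2

[0] 0x12->0x2b len=3 : 9a 80 d8
[1] 0x06->0x10 len=7 : 77 a2 83 e4 b5 96 a2
[2] 0x00->0x07 len=5 : d0 ca 6f 79 e9
[3] 0x08->0x1b len=4 : ca 6f 79 e9
query mem[0x1c]=0x6f, mem[0x24]=0x5d, mem[0x16]=0xa2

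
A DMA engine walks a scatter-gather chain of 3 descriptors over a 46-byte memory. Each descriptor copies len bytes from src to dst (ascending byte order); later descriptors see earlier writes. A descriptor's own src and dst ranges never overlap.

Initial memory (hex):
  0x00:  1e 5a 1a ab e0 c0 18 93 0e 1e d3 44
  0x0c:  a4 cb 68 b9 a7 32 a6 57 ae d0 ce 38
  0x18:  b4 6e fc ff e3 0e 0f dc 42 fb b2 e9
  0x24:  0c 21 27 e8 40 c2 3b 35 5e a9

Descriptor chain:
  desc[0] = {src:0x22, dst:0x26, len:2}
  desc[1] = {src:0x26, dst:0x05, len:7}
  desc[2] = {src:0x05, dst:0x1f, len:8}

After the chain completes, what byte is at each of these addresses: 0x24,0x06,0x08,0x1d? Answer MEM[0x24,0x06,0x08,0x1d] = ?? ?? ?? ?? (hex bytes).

MEM[0x24,0x06,0x08,0x1d] = 35 e9 c2 0e

[0] 0x22->0x26 len=2 : b2 e9
[1] 0x26->0x05 len=7 : b2 e9 40 c2 3b 35 5e
[2] 0x05->0x1f len=8 : b2 e9 40 c2 3b 35 5e a4
query mem[0x24]=0x35, mem[0x06]=0xe9, mem[0x08]=0xc2, mem[0x1d]=0x0e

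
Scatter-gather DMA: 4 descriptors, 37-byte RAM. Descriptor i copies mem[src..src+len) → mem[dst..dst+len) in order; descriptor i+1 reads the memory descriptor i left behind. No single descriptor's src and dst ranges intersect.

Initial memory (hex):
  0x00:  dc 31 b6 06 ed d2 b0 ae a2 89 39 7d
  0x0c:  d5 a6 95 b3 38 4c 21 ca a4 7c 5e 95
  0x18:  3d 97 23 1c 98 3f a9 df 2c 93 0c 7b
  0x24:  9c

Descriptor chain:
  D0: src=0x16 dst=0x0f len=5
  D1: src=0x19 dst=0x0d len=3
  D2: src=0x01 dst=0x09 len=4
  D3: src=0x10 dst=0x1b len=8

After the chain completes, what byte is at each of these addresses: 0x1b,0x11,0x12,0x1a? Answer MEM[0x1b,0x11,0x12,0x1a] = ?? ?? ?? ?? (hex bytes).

D0: mem[0x0f..0x13] <- [5e 95 3d 97 23]
D1: mem[0x0d..0x0f] <- [97 23 1c]
D2: mem[0x09..0x0c] <- [31 b6 06 ed]
D3: mem[0x1b..0x22] <- [95 3d 97 23 a4 7c 5e 95]
query mem[0x1b]=0x95, mem[0x11]=0x3d, mem[0x12]=0x97, mem[0x1a]=0x23

MEM[0x1b,0x11,0x12,0x1a] = 95 3d 97 23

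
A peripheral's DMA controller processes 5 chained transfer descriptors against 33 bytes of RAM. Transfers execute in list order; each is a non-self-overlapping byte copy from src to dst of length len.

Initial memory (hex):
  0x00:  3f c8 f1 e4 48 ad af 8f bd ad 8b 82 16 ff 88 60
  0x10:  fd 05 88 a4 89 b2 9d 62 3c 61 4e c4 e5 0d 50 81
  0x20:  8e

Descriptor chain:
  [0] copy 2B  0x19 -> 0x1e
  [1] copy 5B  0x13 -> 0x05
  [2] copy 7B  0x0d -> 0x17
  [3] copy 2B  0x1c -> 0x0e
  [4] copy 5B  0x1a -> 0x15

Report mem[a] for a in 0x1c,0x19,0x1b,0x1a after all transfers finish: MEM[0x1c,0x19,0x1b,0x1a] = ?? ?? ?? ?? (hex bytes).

[0] 0x19->0x1e len=2 : 61 4e
[1] 0x13->0x05 len=5 : a4 89 b2 9d 62
[2] 0x0d->0x17 len=7 : ff 88 60 fd 05 88 a4
[3] 0x1c->0x0e len=2 : 88 a4
[4] 0x1a->0x15 len=5 : fd 05 88 a4 61
query mem[0x1c]=0x88, mem[0x19]=0x61, mem[0x1b]=0x05, mem[0x1a]=0xfd

MEM[0x1c,0x19,0x1b,0x1a] = 88 61 05 fd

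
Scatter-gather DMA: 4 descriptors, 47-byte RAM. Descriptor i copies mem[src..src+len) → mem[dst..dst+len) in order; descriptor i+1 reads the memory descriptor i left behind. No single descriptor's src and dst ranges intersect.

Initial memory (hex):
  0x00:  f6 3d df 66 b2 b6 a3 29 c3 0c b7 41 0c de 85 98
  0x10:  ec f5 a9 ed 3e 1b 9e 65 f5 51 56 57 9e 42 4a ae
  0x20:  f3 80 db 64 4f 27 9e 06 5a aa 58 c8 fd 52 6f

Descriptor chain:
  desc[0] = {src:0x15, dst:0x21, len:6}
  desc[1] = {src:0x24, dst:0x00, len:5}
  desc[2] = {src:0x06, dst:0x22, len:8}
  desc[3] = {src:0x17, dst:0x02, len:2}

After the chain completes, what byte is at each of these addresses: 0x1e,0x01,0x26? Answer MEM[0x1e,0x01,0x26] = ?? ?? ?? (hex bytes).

MEM[0x1e,0x01,0x26] = 4a 51 b7

[0] 0x15->0x21 len=6 : 1b 9e 65 f5 51 56
[1] 0x24->0x00 len=5 : f5 51 56 06 5a
[2] 0x06->0x22 len=8 : a3 29 c3 0c b7 41 0c de
[3] 0x17->0x02 len=2 : 65 f5
query mem[0x1e]=0x4a, mem[0x01]=0x51, mem[0x26]=0xb7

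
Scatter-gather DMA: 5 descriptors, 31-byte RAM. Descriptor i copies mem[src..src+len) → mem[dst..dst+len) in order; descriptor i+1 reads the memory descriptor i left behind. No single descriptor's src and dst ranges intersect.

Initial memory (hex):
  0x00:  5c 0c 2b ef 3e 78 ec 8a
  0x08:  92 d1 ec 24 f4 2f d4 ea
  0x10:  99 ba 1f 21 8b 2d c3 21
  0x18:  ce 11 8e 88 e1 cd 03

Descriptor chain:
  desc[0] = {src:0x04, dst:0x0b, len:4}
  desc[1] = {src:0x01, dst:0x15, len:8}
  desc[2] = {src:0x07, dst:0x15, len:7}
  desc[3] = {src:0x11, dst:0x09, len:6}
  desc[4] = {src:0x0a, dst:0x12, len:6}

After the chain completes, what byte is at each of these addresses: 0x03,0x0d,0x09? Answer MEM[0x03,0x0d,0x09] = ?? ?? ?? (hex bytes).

MEM[0x03,0x0d,0x09] = ef 8a ba

  after D0: wrote 4B at 0x0b = 3e78ec8a
  after D1: wrote 8B at 0x15 = 0c2bef3e78ec8a92
  after D2: wrote 7B at 0x15 = 8a92d1ec3e78ec
  after D3: wrote 6B at 0x09 = ba1f218b8a92
  after D4: wrote 6B at 0x12 = 1f218b8a92ea
query mem[0x03]=0xef, mem[0x0d]=0x8a, mem[0x09]=0xba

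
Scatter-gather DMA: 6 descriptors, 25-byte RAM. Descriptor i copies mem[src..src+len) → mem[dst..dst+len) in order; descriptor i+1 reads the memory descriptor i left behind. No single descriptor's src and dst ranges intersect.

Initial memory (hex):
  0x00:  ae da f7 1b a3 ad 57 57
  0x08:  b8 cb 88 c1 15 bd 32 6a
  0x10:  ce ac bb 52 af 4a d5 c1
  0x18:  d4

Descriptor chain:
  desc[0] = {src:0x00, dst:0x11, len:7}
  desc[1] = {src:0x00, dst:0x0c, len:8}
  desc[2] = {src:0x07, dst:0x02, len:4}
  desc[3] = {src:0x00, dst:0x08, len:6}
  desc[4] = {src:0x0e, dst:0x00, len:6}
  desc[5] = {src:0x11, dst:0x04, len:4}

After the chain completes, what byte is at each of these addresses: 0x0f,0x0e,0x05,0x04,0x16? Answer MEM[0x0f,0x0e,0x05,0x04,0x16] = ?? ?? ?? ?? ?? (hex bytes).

MEM[0x0f,0x0e,0x05,0x04,0x16] = 1b f7 57 ad ad

[0] 0x00->0x11 len=7 : ae da f7 1b a3 ad 57
[1] 0x00->0x0c len=8 : ae da f7 1b a3 ad 57 57
[2] 0x07->0x02 len=4 : 57 b8 cb 88
[3] 0x00->0x08 len=6 : ae da 57 b8 cb 88
[4] 0x0e->0x00 len=6 : f7 1b a3 ad 57 57
[5] 0x11->0x04 len=4 : ad 57 57 1b
query mem[0x0f]=0x1b, mem[0x0e]=0xf7, mem[0x05]=0x57, mem[0x04]=0xad, mem[0x16]=0xad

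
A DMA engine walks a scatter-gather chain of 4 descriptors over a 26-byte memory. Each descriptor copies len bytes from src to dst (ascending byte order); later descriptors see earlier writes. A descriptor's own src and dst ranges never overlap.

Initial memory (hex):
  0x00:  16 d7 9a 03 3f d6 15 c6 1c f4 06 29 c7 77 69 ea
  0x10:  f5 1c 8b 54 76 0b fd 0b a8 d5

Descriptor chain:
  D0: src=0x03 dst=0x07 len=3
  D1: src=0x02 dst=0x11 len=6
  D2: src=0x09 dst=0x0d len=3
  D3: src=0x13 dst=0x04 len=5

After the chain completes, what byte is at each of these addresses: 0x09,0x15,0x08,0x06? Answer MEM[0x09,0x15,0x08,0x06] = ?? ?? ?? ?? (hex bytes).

MEM[0x09,0x15,0x08,0x06] = d6 15 0b 15

  after D0: wrote 3B at 0x07 = 033fd6
  after D1: wrote 6B at 0x11 = 9a033fd61503
  after D2: wrote 3B at 0x0d = d60629
  after D3: wrote 5B at 0x04 = 3fd615030b
query mem[0x09]=0xd6, mem[0x15]=0x15, mem[0x08]=0x0b, mem[0x06]=0x15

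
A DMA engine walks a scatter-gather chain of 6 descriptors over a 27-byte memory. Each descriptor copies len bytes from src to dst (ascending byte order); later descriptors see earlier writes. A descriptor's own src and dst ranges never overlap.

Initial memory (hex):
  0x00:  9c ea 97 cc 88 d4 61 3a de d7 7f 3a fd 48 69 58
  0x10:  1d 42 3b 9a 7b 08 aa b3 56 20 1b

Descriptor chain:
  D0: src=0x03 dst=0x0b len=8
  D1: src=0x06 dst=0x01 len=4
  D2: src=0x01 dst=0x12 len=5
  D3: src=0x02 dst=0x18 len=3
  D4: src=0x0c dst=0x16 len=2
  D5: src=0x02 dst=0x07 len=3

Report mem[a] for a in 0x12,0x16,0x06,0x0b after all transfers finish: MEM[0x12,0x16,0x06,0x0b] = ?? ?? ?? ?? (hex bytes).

D0: mem[0x0b..0x12] <- [cc 88 d4 61 3a de d7 7f]
D1: mem[0x01..0x04] <- [61 3a de d7]
D2: mem[0x12..0x16] <- [61 3a de d7 d4]
D3: mem[0x18..0x1a] <- [3a de d7]
D4: mem[0x16..0x17] <- [88 d4]
D5: mem[0x07..0x09] <- [3a de d7]
query mem[0x12]=0x61, mem[0x16]=0x88, mem[0x06]=0x61, mem[0x0b]=0xcc

MEM[0x12,0x16,0x06,0x0b] = 61 88 61 cc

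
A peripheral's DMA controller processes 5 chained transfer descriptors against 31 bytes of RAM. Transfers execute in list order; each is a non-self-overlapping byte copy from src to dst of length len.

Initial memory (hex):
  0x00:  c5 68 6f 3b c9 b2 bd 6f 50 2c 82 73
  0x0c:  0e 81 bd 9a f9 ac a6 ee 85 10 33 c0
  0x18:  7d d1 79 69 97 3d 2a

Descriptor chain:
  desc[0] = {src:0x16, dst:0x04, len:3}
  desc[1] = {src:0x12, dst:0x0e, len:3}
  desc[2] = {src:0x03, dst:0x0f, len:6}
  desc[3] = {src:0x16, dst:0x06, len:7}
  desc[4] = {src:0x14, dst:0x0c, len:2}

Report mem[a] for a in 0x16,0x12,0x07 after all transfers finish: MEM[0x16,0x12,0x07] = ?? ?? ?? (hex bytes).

[0] 0x16->0x04 len=3 : 33 c0 7d
[1] 0x12->0x0e len=3 : a6 ee 85
[2] 0x03->0x0f len=6 : 3b 33 c0 7d 6f 50
[3] 0x16->0x06 len=7 : 33 c0 7d d1 79 69 97
[4] 0x14->0x0c len=2 : 50 10
query mem[0x16]=0x33, mem[0x12]=0x7d, mem[0x07]=0xc0

MEM[0x16,0x12,0x07] = 33 7d c0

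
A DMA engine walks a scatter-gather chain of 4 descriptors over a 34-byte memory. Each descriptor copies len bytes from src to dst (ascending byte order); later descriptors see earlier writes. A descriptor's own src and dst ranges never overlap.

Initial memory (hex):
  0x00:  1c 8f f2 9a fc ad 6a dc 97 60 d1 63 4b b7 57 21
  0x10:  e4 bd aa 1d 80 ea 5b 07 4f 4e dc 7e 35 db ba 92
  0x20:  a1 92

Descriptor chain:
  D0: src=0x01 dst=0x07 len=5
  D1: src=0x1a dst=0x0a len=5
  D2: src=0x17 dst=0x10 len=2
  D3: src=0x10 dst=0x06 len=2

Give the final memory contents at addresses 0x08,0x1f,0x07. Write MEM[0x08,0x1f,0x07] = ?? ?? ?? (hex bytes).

[0] 0x01->0x07 len=5 : 8f f2 9a fc ad
[1] 0x1a->0x0a len=5 : dc 7e 35 db ba
[2] 0x17->0x10 len=2 : 07 4f
[3] 0x10->0x06 len=2 : 07 4f
query mem[0x08]=0xf2, mem[0x1f]=0x92, mem[0x07]=0x4f

MEM[0x08,0x1f,0x07] = f2 92 4f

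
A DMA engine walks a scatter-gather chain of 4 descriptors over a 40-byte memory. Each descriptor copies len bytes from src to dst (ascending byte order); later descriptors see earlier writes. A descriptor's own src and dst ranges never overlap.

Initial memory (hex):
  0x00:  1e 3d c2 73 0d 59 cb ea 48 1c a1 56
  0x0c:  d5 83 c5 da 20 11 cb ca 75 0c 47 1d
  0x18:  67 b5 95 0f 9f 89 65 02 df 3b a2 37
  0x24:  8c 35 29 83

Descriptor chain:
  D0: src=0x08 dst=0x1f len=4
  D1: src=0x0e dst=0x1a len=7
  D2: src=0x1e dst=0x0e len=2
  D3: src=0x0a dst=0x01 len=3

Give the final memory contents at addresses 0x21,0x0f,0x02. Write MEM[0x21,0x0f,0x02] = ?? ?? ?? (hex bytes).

#0 dst[0x1f+4] := {0x48,0x1c,0xa1,0x56}
#1 dst[0x1a+7] := {0xc5,0xda,0x20,0x11,0xcb,0xca,0x75}
#2 dst[0x0e+2] := {0xcb,0xca}
#3 dst[0x01+3] := {0xa1,0x56,0xd5}
query mem[0x21]=0xa1, mem[0x0f]=0xca, mem[0x02]=0x56

MEM[0x21,0x0f,0x02] = a1 ca 56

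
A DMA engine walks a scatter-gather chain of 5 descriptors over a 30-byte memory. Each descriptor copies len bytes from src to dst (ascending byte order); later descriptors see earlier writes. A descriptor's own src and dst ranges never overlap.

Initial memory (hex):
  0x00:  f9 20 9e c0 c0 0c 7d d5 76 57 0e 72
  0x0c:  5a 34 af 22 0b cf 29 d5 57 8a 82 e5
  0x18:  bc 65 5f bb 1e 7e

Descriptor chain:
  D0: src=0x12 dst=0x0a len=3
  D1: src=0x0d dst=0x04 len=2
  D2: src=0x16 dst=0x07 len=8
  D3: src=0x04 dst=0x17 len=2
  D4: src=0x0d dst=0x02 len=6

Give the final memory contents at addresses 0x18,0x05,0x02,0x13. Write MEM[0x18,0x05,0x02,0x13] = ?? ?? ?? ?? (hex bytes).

  after D0: wrote 3B at 0x0a = 29d557
  after D1: wrote 2B at 0x04 = 34af
  after D2: wrote 8B at 0x07 = 82e5bc655fbb1e7e
  after D3: wrote 2B at 0x17 = 34af
  after D4: wrote 6B at 0x02 = 1e7e220bcf29
query mem[0x18]=0xaf, mem[0x05]=0x0b, mem[0x02]=0x1e, mem[0x13]=0xd5

MEM[0x18,0x05,0x02,0x13] = af 0b 1e d5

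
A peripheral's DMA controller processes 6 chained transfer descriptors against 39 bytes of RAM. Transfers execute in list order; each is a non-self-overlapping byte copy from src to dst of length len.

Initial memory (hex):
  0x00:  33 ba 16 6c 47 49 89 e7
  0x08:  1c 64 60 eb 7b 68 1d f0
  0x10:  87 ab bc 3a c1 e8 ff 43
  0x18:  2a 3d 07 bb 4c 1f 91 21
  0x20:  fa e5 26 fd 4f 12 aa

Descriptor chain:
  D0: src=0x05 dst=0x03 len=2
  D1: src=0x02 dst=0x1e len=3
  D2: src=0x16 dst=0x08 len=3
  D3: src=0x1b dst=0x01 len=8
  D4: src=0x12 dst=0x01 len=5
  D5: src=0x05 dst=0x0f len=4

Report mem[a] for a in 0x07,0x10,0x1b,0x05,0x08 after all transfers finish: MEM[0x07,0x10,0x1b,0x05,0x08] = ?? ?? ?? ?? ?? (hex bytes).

MEM[0x07,0x10,0x1b,0x05,0x08] = e5 89 bb ff 26

#0 dst[0x03+2] := {0x49,0x89}
#1 dst[0x1e+3] := {0x16,0x49,0x89}
#2 dst[0x08+3] := {0xff,0x43,0x2a}
#3 dst[0x01+8] := {0xbb,0x4c,0x1f,0x16,0x49,0x89,0xe5,0x26}
#4 dst[0x01+5] := {0xbc,0x3a,0xc1,0xe8,0xff}
#5 dst[0x0f+4] := {0xff,0x89,0xe5,0x26}
query mem[0x07]=0xe5, mem[0x10]=0x89, mem[0x1b]=0xbb, mem[0x05]=0xff, mem[0x08]=0x26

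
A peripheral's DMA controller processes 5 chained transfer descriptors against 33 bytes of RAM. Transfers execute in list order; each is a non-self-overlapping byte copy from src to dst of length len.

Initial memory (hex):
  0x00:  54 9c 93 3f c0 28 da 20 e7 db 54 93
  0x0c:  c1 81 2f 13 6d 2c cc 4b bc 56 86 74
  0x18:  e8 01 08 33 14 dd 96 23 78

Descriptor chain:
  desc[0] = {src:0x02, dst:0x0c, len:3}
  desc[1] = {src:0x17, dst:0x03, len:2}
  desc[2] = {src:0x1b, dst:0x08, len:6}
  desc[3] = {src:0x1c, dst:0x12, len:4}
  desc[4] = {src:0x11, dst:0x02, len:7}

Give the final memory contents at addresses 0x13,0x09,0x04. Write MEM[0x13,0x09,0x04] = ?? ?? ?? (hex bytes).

MEM[0x13,0x09,0x04] = dd 14 dd

[0] 0x02->0x0c len=3 : 93 3f c0
[1] 0x17->0x03 len=2 : 74 e8
[2] 0x1b->0x08 len=6 : 33 14 dd 96 23 78
[3] 0x1c->0x12 len=4 : 14 dd 96 23
[4] 0x11->0x02 len=7 : 2c 14 dd 96 23 86 74
query mem[0x13]=0xdd, mem[0x09]=0x14, mem[0x04]=0xdd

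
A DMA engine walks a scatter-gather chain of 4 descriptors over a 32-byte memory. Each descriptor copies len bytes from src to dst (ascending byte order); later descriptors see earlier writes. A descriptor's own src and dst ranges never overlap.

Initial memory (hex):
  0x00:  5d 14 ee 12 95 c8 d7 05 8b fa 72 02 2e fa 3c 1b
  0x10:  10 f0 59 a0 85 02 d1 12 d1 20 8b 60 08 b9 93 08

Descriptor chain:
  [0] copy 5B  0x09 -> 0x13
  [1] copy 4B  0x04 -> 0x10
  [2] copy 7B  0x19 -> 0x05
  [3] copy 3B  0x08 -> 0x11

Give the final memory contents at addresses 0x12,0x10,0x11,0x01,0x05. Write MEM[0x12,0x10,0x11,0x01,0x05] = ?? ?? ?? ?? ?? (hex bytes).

D0: mem[0x13..0x17] <- [fa 72 02 2e fa]
D1: mem[0x10..0x13] <- [95 c8 d7 05]
D2: mem[0x05..0x0b] <- [20 8b 60 08 b9 93 08]
D3: mem[0x11..0x13] <- [08 b9 93]
query mem[0x12]=0xb9, mem[0x10]=0x95, mem[0x11]=0x08, mem[0x01]=0x14, mem[0x05]=0x20

MEM[0x12,0x10,0x11,0x01,0x05] = b9 95 08 14 20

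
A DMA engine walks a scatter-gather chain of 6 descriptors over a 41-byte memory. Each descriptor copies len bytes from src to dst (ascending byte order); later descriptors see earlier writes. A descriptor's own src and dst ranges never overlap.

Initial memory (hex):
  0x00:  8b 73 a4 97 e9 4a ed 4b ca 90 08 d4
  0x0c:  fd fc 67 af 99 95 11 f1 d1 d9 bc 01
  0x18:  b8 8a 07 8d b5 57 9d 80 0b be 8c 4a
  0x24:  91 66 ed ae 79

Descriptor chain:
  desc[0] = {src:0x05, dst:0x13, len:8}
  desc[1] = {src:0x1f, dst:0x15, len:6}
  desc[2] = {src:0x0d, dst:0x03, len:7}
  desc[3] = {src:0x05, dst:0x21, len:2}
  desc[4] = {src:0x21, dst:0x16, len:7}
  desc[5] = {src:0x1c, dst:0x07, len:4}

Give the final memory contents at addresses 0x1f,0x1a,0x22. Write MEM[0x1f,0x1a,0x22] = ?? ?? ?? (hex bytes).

MEM[0x1f,0x1a,0x22] = 80 66 99

  after D0: wrote 8B at 0x13 = 4aed4bca9008d4fd
  after D1: wrote 6B at 0x15 = 800bbe8c4a91
  after D2: wrote 7B at 0x03 = fc67af9995114a
  after D3: wrote 2B at 0x21 = af99
  after D4: wrote 7B at 0x16 = af994a9166edae
  after D5: wrote 4B at 0x07 = ae579d80
query mem[0x1f]=0x80, mem[0x1a]=0x66, mem[0x22]=0x99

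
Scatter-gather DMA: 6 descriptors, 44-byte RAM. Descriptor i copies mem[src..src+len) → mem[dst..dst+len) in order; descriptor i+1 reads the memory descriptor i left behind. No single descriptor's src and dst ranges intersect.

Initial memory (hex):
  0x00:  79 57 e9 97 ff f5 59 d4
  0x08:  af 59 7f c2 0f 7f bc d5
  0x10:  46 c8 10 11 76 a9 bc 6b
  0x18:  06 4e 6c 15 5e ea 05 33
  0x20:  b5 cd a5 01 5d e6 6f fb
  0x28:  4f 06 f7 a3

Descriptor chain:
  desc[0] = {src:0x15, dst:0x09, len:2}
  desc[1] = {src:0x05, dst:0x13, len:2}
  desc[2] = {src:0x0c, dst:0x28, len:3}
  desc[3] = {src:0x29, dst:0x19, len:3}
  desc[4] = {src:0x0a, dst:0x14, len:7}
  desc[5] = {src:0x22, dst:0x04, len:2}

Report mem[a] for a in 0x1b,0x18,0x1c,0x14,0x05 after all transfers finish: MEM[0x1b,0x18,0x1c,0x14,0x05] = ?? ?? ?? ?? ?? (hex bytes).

MEM[0x1b,0x18,0x1c,0x14,0x05] = a3 bc 5e bc 01

[0] 0x15->0x09 len=2 : a9 bc
[1] 0x05->0x13 len=2 : f5 59
[2] 0x0c->0x28 len=3 : 0f 7f bc
[3] 0x29->0x19 len=3 : 7f bc a3
[4] 0x0a->0x14 len=7 : bc c2 0f 7f bc d5 46
[5] 0x22->0x04 len=2 : a5 01
query mem[0x1b]=0xa3, mem[0x18]=0xbc, mem[0x1c]=0x5e, mem[0x14]=0xbc, mem[0x05]=0x01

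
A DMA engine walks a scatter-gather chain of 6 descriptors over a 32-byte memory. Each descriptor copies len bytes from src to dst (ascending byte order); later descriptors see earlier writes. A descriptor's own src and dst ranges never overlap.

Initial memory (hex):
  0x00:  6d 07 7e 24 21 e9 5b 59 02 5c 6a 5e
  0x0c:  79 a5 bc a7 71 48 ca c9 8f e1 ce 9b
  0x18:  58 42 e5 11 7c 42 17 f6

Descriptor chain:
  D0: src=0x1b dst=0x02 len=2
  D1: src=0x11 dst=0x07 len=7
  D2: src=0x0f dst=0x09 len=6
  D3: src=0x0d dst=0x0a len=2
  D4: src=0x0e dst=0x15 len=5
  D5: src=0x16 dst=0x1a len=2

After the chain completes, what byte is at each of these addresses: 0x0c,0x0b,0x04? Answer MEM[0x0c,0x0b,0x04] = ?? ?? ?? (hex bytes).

[0] 0x1b->0x02 len=2 : 11 7c
[1] 0x11->0x07 len=7 : 48 ca c9 8f e1 ce 9b
[2] 0x0f->0x09 len=6 : a7 71 48 ca c9 8f
[3] 0x0d->0x0a len=2 : c9 8f
[4] 0x0e->0x15 len=5 : 8f a7 71 48 ca
[5] 0x16->0x1a len=2 : a7 71
query mem[0x0c]=0xca, mem[0x0b]=0x8f, mem[0x04]=0x21

MEM[0x0c,0x0b,0x04] = ca 8f 21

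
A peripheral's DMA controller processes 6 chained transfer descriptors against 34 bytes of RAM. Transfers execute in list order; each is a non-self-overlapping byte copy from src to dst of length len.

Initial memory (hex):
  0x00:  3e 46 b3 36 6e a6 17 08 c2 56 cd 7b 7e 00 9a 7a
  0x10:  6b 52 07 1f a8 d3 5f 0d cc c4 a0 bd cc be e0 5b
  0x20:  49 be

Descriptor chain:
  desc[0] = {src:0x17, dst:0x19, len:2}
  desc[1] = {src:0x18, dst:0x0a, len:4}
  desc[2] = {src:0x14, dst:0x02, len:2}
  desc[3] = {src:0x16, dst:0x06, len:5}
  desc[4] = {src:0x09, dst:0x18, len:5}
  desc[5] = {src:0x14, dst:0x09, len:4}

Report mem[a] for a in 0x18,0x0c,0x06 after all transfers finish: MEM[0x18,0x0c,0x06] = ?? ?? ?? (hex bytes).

MEM[0x18,0x0c,0x06] = 0d 0d 5f

[0] 0x17->0x19 len=2 : 0d cc
[1] 0x18->0x0a len=4 : cc 0d cc bd
[2] 0x14->0x02 len=2 : a8 d3
[3] 0x16->0x06 len=5 : 5f 0d cc 0d cc
[4] 0x09->0x18 len=5 : 0d cc 0d cc bd
[5] 0x14->0x09 len=4 : a8 d3 5f 0d
query mem[0x18]=0x0d, mem[0x0c]=0x0d, mem[0x06]=0x5f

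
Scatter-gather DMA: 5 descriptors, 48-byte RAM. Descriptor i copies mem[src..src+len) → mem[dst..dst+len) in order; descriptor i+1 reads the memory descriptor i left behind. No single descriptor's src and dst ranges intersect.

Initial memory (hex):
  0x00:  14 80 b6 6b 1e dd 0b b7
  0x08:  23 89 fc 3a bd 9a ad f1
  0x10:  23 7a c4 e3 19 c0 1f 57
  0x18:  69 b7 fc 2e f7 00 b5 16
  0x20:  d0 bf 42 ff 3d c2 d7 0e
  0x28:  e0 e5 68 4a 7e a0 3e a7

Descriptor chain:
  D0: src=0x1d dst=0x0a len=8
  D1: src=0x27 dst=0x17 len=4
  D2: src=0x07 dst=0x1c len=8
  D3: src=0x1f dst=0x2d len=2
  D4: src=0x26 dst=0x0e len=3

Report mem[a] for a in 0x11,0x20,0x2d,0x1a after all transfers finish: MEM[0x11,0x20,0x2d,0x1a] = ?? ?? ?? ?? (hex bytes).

MEM[0x11,0x20,0x2d,0x1a] = 3d b5 00 68

D0: mem[0x0a..0x11] <- [00 b5 16 d0 bf 42 ff 3d]
D1: mem[0x17..0x1a] <- [0e e0 e5 68]
D2: mem[0x1c..0x23] <- [b7 23 89 00 b5 16 d0 bf]
D3: mem[0x2d..0x2e] <- [00 b5]
D4: mem[0x0e..0x10] <- [d7 0e e0]
query mem[0x11]=0x3d, mem[0x20]=0xb5, mem[0x2d]=0x00, mem[0x1a]=0x68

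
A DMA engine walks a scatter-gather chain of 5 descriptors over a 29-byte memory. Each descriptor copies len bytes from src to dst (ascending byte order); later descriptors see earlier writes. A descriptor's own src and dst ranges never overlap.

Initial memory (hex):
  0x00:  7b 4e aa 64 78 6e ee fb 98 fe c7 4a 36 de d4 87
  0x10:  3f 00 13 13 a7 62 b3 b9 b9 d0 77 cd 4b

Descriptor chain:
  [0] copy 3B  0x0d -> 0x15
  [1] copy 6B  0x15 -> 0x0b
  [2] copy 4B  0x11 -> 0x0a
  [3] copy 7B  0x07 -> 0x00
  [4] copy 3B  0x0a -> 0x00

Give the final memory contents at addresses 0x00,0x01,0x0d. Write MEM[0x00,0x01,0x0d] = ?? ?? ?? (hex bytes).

  after D0: wrote 3B at 0x15 = ded487
  after D1: wrote 6B at 0x0b = ded487b9d077
  after D2: wrote 4B at 0x0a = 001313a7
  after D3: wrote 7B at 0x00 = fb98fe001313a7
  after D4: wrote 3B at 0x00 = 001313
query mem[0x00]=0x00, mem[0x01]=0x13, mem[0x0d]=0xa7

MEM[0x00,0x01,0x0d] = 00 13 a7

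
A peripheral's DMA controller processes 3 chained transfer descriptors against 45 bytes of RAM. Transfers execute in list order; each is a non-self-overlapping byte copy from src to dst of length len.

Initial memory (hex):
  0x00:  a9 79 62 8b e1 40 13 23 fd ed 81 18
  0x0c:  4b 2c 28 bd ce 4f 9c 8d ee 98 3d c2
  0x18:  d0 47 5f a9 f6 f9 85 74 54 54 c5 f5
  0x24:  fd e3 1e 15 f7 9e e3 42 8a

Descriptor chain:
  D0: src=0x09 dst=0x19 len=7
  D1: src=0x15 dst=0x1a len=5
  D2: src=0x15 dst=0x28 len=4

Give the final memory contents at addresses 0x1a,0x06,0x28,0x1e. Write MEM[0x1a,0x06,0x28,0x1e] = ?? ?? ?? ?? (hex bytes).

#0 dst[0x19+7] := {0xed,0x81,0x18,0x4b,0x2c,0x28,0xbd}
#1 dst[0x1a+5] := {0x98,0x3d,0xc2,0xd0,0xed}
#2 dst[0x28+4] := {0x98,0x3d,0xc2,0xd0}
query mem[0x1a]=0x98, mem[0x06]=0x13, mem[0x28]=0x98, mem[0x1e]=0xed

MEM[0x1a,0x06,0x28,0x1e] = 98 13 98 ed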